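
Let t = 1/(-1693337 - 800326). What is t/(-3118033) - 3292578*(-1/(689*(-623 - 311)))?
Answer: -12800429590449202268/2501811423335641677 ≈ -5.1165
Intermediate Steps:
t = -1/2493663 (t = 1/(-2493663) = -1/2493663 ≈ -4.0102e-7)
t/(-3118033) - 3292578*(-1/(689*(-623 - 311))) = -1/2493663/(-3118033) - 3292578*(-1/(689*(-623 - 311))) = -1/2493663*(-1/3118033) - 3292578/((-934*(-689))) = 1/7775323524879 - 3292578/643526 = 1/7775323524879 - 3292578*1/643526 = 1/7775323524879 - 1646289/321763 = -12800429590449202268/2501811423335641677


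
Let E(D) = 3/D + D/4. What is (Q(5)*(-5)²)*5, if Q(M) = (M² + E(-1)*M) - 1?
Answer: 3875/4 ≈ 968.75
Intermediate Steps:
E(D) = 3/D + D/4 (E(D) = 3/D + D*(¼) = 3/D + D/4)
Q(M) = -1 + M² - 13*M/4 (Q(M) = (M² + (3/(-1) + (¼)*(-1))*M) - 1 = (M² + (3*(-1) - ¼)*M) - 1 = (M² + (-3 - ¼)*M) - 1 = (M² - 13*M/4) - 1 = -1 + M² - 13*M/4)
(Q(5)*(-5)²)*5 = ((-1 + 5² - 13/4*5)*(-5)²)*5 = ((-1 + 25 - 65/4)*25)*5 = ((31/4)*25)*5 = (775/4)*5 = 3875/4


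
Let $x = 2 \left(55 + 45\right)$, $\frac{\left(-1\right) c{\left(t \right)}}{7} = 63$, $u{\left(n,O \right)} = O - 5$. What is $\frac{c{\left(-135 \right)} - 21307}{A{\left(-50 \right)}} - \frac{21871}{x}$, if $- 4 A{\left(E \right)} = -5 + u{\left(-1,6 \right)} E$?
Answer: $- \frac{3720261}{2200} \approx -1691.0$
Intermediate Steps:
$u{\left(n,O \right)} = -5 + O$
$c{\left(t \right)} = -441$ ($c{\left(t \right)} = \left(-7\right) 63 = -441$)
$A{\left(E \right)} = \frac{5}{4} - \frac{E}{4}$ ($A{\left(E \right)} = - \frac{-5 + \left(-5 + 6\right) E}{4} = - \frac{-5 + 1 E}{4} = - \frac{-5 + E}{4} = \frac{5}{4} - \frac{E}{4}$)
$x = 200$ ($x = 2 \cdot 100 = 200$)
$\frac{c{\left(-135 \right)} - 21307}{A{\left(-50 \right)}} - \frac{21871}{x} = \frac{-441 - 21307}{\frac{5}{4} - - \frac{25}{2}} - \frac{21871}{200} = - \frac{21748}{\frac{5}{4} + \frac{25}{2}} - \frac{21871}{200} = - \frac{21748}{\frac{55}{4}} - \frac{21871}{200} = \left(-21748\right) \frac{4}{55} - \frac{21871}{200} = - \frac{86992}{55} - \frac{21871}{200} = - \frac{3720261}{2200}$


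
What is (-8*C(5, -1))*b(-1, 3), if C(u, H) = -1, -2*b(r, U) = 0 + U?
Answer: -12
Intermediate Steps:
b(r, U) = -U/2 (b(r, U) = -(0 + U)/2 = -U/2)
(-8*C(5, -1))*b(-1, 3) = (-8*(-1))*(-½*3) = 8*(-3/2) = -12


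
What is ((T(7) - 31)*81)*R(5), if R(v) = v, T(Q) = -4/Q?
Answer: -89505/7 ≈ -12786.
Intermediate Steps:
((T(7) - 31)*81)*R(5) = ((-4/7 - 31)*81)*5 = -221/7*81*5 = -17901/7*5 = -89505/7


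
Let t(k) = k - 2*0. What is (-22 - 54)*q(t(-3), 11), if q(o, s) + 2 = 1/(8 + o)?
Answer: 684/5 ≈ 136.80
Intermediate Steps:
t(k) = k (t(k) = k + 0 = k)
q(o, s) = -2 + 1/(8 + o)
(-22 - 54)*q(t(-3), 11) = (-22 - 54)*((-15 - 2*(-3))/(8 - 3)) = -76*(-15 + 6)/5 = -76*(-9)/5 = -76*(-9/5) = 684/5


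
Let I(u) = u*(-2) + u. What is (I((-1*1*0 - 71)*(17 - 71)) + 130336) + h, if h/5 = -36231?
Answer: -54653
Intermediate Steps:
h = -181155 (h = 5*(-36231) = -181155)
I(u) = -u (I(u) = -2*u + u = -u)
(I((-1*1*0 - 71)*(17 - 71)) + 130336) + h = (-(-1*1*0 - 71)*(17 - 71) + 130336) - 181155 = (-(-1*0 - 71)*(-54) + 130336) - 181155 = (-(0 - 71)*(-54) + 130336) - 181155 = (-(-71)*(-54) + 130336) - 181155 = (-1*3834 + 130336) - 181155 = (-3834 + 130336) - 181155 = 126502 - 181155 = -54653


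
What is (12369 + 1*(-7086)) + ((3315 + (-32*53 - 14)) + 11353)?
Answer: 18241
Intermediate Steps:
(12369 + 1*(-7086)) + ((3315 + (-32*53 - 14)) + 11353) = (12369 - 7086) + ((3315 + (-1696 - 14)) + 11353) = 5283 + ((3315 - 1710) + 11353) = 5283 + (1605 + 11353) = 5283 + 12958 = 18241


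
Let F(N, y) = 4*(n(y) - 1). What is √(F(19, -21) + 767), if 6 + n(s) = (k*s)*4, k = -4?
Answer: √2083 ≈ 45.640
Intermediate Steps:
n(s) = -6 - 16*s (n(s) = -6 - 4*s*4 = -6 - 16*s)
F(N, y) = -28 - 64*y (F(N, y) = 4*((-6 - 16*y) - 1) = 4*(-7 - 16*y) = -28 - 64*y)
√(F(19, -21) + 767) = √((-28 - 64*(-21)) + 767) = √((-28 + 1344) + 767) = √(1316 + 767) = √2083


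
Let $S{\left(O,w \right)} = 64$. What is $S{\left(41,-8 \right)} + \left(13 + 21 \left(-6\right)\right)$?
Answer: $-49$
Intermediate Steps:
$S{\left(41,-8 \right)} + \left(13 + 21 \left(-6\right)\right) = 64 + \left(13 + 21 \left(-6\right)\right) = 64 + \left(13 - 126\right) = 64 - 113 = -49$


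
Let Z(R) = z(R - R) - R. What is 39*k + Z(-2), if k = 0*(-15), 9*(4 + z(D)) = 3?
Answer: -5/3 ≈ -1.6667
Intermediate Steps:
z(D) = -11/3 (z(D) = -4 + (⅑)*3 = -4 + ⅓ = -11/3)
Z(R) = -11/3 - R
k = 0
39*k + Z(-2) = 39*0 + (-11/3 - 1*(-2)) = 0 + (-11/3 + 2) = 0 - 5/3 = -5/3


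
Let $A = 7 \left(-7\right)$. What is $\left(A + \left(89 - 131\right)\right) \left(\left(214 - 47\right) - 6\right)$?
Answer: $-14651$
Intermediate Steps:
$A = -49$
$\left(A + \left(89 - 131\right)\right) \left(\left(214 - 47\right) - 6\right) = \left(-49 + \left(89 - 131\right)\right) \left(\left(214 - 47\right) - 6\right) = \left(-49 - 42\right) \left(167 - 6\right) = \left(-91\right) 161 = -14651$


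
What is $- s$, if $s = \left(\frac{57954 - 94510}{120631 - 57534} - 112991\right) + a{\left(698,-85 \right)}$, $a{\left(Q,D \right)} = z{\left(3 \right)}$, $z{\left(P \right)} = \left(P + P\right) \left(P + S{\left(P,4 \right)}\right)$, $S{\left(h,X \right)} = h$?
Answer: $\frac{7127158191}{63097} \approx 1.1296 \cdot 10^{5}$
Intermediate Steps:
$z{\left(P \right)} = 4 P^{2}$ ($z{\left(P \right)} = \left(P + P\right) \left(P + P\right) = 2 P 2 P = 4 P^{2}$)
$a{\left(Q,D \right)} = 36$ ($a{\left(Q,D \right)} = 4 \cdot 3^{2} = 4 \cdot 9 = 36$)
$s = - \frac{7127158191}{63097}$ ($s = \left(\frac{57954 - 94510}{120631 - 57534} - 112991\right) + 36 = \left(- \frac{36556}{63097} - 112991\right) + 36 = - \frac{7129429683}{63097} + 36 = - \frac{7127158191}{63097} \approx -1.1296 \cdot 10^{5}$)
$- s = \left(-1\right) \left(- \frac{7127158191}{63097}\right) = \frac{7127158191}{63097}$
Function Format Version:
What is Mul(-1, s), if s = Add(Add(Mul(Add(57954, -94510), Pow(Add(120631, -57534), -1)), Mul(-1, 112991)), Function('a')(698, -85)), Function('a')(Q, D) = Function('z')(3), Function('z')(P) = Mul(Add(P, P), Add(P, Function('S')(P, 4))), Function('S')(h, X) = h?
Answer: Rational(7127158191, 63097) ≈ 1.1296e+5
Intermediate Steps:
Function('z')(P) = Mul(4, Pow(P, 2)) (Function('z')(P) = Mul(Add(P, P), Add(P, P)) = Mul(Mul(2, P), Mul(2, P)) = Mul(4, Pow(P, 2)))
Function('a')(Q, D) = 36 (Function('a')(Q, D) = Mul(4, Pow(3, 2)) = Mul(4, 9) = 36)
s = Rational(-7127158191, 63097) (s = Add(Add(Mul(Add(57954, -94510), Pow(Add(120631, -57534), -1)), Mul(-1, 112991)), 36) = Add(Add(Mul(-36556, Pow(63097, -1)), -112991), 36) = Add(Add(Mul(-36556, Rational(1, 63097)), -112991), 36) = Add(Add(Rational(-36556, 63097), -112991), 36) = Add(Rational(-7129429683, 63097), 36) = Rational(-7127158191, 63097) ≈ -1.1296e+5)
Mul(-1, s) = Mul(-1, Rational(-7127158191, 63097)) = Rational(7127158191, 63097)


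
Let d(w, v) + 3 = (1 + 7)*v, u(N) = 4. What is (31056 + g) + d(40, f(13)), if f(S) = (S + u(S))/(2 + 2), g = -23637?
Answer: 7450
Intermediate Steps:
f(S) = 1 + S/4 (f(S) = (S + 4)/(2 + 2) = (4 + S)/4 = (4 + S)*(¼) = 1 + S/4)
d(w, v) = -3 + 8*v (d(w, v) = -3 + (1 + 7)*v = -3 + 8*v)
(31056 + g) + d(40, f(13)) = (31056 - 23637) + (-3 + 8*(1 + (¼)*13)) = 7419 + (-3 + 8*(1 + 13/4)) = 7419 + (-3 + 8*(17/4)) = 7419 + (-3 + 34) = 7419 + 31 = 7450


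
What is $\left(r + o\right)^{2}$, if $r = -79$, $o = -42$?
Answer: $14641$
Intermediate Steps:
$\left(r + o\right)^{2} = \left(-79 - 42\right)^{2} = \left(-121\right)^{2} = 14641$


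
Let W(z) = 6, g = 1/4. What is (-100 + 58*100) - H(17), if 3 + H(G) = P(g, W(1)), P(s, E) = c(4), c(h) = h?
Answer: 5699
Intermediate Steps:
g = ¼ ≈ 0.25000
P(s, E) = 4
H(G) = 1 (H(G) = -3 + 4 = 1)
(-100 + 58*100) - H(17) = (-100 + 58*100) - 1*1 = (-100 + 5800) - 1 = 5700 - 1 = 5699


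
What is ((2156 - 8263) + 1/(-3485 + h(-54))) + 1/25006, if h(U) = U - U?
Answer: -532200093891/87145910 ≈ -6107.0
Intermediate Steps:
h(U) = 0
((2156 - 8263) + 1/(-3485 + h(-54))) + 1/25006 = ((2156 - 8263) + 1/(-3485 + 0)) + 1/25006 = (-6107 + 1/(-3485)) + 1/25006 = (-6107 - 1/3485) + 1/25006 = -21282896/3485 + 1/25006 = -532200093891/87145910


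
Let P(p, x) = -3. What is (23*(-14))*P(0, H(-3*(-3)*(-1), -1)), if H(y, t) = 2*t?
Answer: 966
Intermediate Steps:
(23*(-14))*P(0, H(-3*(-3)*(-1), -1)) = (23*(-14))*(-3) = -322*(-3) = 966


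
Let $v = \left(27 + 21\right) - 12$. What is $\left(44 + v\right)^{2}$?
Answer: $6400$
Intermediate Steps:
$v = 36$ ($v = 48 - 12 = 36$)
$\left(44 + v\right)^{2} = \left(44 + 36\right)^{2} = 80^{2} = 6400$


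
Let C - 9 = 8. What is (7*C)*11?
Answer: 1309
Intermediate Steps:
C = 17 (C = 9 + 8 = 17)
(7*C)*11 = (7*17)*11 = 119*11 = 1309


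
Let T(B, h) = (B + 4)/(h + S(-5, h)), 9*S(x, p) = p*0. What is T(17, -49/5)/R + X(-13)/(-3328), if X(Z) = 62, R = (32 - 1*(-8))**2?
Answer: -1163/58240 ≈ -0.019969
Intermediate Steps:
R = 1600 (R = (32 + 8)**2 = 40**2 = 1600)
S(x, p) = 0 (S(x, p) = (p*0)/9 = (1/9)*0 = 0)
T(B, h) = (4 + B)/h (T(B, h) = (B + 4)/(h + 0) = (4 + B)/h)
T(17, -49/5)/R + X(-13)/(-3328) = ((4 + 17)/((-49/5)))/1600 + 62/(-3328) = (21/(-49*1/5))*(1/1600) + 62*(-1/3328) = (21/(-49/5))*(1/1600) - 31/1664 = -5/49*21*(1/1600) - 31/1664 = -15/7*1/1600 - 31/1664 = -3/2240 - 31/1664 = -1163/58240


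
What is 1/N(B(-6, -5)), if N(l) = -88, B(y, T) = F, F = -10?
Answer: -1/88 ≈ -0.011364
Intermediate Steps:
B(y, T) = -10
1/N(B(-6, -5)) = 1/(-88) = -1/88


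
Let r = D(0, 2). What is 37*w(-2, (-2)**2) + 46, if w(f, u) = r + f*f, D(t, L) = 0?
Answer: 194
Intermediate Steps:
r = 0
w(f, u) = f**2 (w(f, u) = 0 + f*f = 0 + f**2 = f**2)
37*w(-2, (-2)**2) + 46 = 37*(-2)**2 + 46 = 37*4 + 46 = 148 + 46 = 194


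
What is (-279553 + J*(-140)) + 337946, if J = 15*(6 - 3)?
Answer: 52093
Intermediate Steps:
J = 45 (J = 15*3 = 45)
(-279553 + J*(-140)) + 337946 = (-279553 + 45*(-140)) + 337946 = (-279553 - 6300) + 337946 = -285853 + 337946 = 52093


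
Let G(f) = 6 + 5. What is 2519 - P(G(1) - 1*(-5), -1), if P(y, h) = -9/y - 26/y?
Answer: 40339/16 ≈ 2521.2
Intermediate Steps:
G(f) = 11
P(y, h) = -35/y
2519 - P(G(1) - 1*(-5), -1) = 2519 - (-35)/(11 - 1*(-5)) = 2519 - (-35)/(11 + 5) = 2519 - (-35)/16 = 2519 - 1*(-35/16) = 2519 + 35/16 = 40339/16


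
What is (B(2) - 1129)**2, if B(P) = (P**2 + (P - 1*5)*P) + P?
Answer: 1274641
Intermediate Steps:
B(P) = P + P**2 + P*(-5 + P) (B(P) = (P**2 + (P - 5)*P) + P = (P**2 + (-5 + P)*P) + P = (P**2 + P*(-5 + P)) + P = P + P**2 + P*(-5 + P))
(B(2) - 1129)**2 = (2*2*(-2 + 2) - 1129)**2 = (2*2*0 - 1129)**2 = (0 - 1129)**2 = (-1129)**2 = 1274641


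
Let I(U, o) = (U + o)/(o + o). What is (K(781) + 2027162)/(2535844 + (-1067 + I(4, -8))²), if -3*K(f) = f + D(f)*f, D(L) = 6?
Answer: 97216304/176342379 ≈ 0.55129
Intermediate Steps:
I(U, o) = (U + o)/(2*o) (I(U, o) = (U + o)/((2*o)) = (U + o)*(1/(2*o)) = (U + o)/(2*o))
K(f) = -7*f/3 (K(f) = -(f + 6*f)/3 = -7*f/3)
(K(781) + 2027162)/(2535844 + (-1067 + I(4, -8))²) = (-7/3*781 + 2027162)/(2535844 + (-1067 + (½)*(4 - 8)/(-8))²) = (-5467/3 + 2027162)/(2535844 + (-1067 + (½)*(-⅛)*(-4))²) = 6076019/(3*(2535844 + (-1067 + ¼)²)) = 6076019/(3*(2535844 + (-4267/4)²)) = 6076019/(3*(2535844 + 18207289/16)) = 6076019/(3*(58780793/16)) = (6076019/3)*(16/58780793) = 97216304/176342379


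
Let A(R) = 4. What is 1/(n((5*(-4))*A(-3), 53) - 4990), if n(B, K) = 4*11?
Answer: -1/4946 ≈ -0.00020218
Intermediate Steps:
n(B, K) = 44
1/(n((5*(-4))*A(-3), 53) - 4990) = 1/(44 - 4990) = 1/(-4946) = -1/4946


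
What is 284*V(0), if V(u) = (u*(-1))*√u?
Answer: 0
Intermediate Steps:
V(u) = -u^(3/2) (V(u) = (-u)*√u = -u^(3/2))
284*V(0) = 284*(-0^(3/2)) = 284*(-1*0) = 284*0 = 0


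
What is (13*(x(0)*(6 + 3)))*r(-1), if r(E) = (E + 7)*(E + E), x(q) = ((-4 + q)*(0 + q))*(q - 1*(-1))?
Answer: 0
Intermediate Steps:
x(q) = q*(1 + q)*(-4 + q) (x(q) = ((-4 + q)*q)*(q + 1) = (q*(-4 + q))*(1 + q) = q*(1 + q)*(-4 + q))
r(E) = 2*E*(7 + E) (r(E) = (7 + E)*(2*E) = 2*E*(7 + E))
(13*(x(0)*(6 + 3)))*r(-1) = (13*((0*(-4 + 0² - 3*0))*(6 + 3)))*(2*(-1)*(7 - 1)) = (13*((0*(-4 + 0 + 0))*9))*(2*(-1)*6) = (13*((0*(-4))*9))*(-12) = (13*(0*9))*(-12) = (13*0)*(-12) = 0*(-12) = 0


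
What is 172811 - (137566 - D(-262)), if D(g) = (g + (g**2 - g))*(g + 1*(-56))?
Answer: -21793547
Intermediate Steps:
D(g) = g**2*(-56 + g) (D(g) = g**2*(g - 56) = g**2*(-56 + g))
172811 - (137566 - D(-262)) = 172811 - (137566 - (-262)**2*(-56 - 262)) = 172811 - (137566 - 68644*(-318)) = 172811 - (137566 - 1*(-21828792)) = 172811 - (137566 + 21828792) = 172811 - 1*21966358 = 172811 - 21966358 = -21793547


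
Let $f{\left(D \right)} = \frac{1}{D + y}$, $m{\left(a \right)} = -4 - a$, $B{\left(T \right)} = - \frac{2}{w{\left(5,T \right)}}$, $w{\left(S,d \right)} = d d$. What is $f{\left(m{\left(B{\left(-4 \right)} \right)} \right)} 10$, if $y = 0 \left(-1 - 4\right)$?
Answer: $- \frac{80}{31} \approx -2.5806$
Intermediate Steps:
$w{\left(S,d \right)} = d^{2}$
$y = 0$ ($y = 0 \left(-5\right) = 0$)
$B{\left(T \right)} = - \frac{2}{T^{2}}$
$f{\left(D \right)} = \frac{1}{D}$ ($f{\left(D \right)} = \frac{1}{D + 0} = \frac{1}{D}$)
$f{\left(m{\left(B{\left(-4 \right)} \right)} \right)} 10 = \frac{1}{-4 - - \frac{2}{16}} \cdot 10 = \frac{1}{-4 - \left(-2\right) \frac{1}{16}} \cdot 10 = \frac{1}{-4 - - \frac{1}{8}} \cdot 10 = \frac{1}{-4 + \frac{1}{8}} \cdot 10 = \frac{1}{- \frac{31}{8}} \cdot 10 = \left(- \frac{8}{31}\right) 10 = - \frac{80}{31}$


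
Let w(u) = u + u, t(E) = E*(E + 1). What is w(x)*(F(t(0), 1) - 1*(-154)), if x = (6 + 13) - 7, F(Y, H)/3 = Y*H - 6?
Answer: 3264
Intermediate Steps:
t(E) = E*(1 + E)
F(Y, H) = -18 + 3*H*Y (F(Y, H) = 3*(Y*H - 6) = 3*(H*Y - 6) = 3*(-6 + H*Y) = -18 + 3*H*Y)
x = 12 (x = 19 - 7 = 12)
w(u) = 2*u
w(x)*(F(t(0), 1) - 1*(-154)) = (2*12)*((-18 + 3*1*(0*(1 + 0))) - 1*(-154)) = 24*((-18 + 3*1*(0*1)) + 154) = 24*((-18 + 3*1*0) + 154) = 24*((-18 + 0) + 154) = 24*(-18 + 154) = 24*136 = 3264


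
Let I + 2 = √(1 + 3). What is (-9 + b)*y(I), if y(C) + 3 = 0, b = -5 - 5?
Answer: 57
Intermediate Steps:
I = 0 (I = -2 + √(1 + 3) = -2 + √4 = -2 + 2 = 0)
b = -10
y(C) = -3 (y(C) = -3 + 0 = -3)
(-9 + b)*y(I) = (-9 - 10)*(-3) = -19*(-3) = 57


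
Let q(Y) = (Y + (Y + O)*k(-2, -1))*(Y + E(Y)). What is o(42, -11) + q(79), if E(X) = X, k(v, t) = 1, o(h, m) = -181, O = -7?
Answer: 23677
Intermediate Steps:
q(Y) = 2*Y*(-7 + 2*Y) (q(Y) = (Y + (Y - 7)*1)*(Y + Y) = (Y + (-7 + Y)*1)*(2*Y) = (Y + (-7 + Y))*(2*Y) = (-7 + 2*Y)*(2*Y) = 2*Y*(-7 + 2*Y))
o(42, -11) + q(79) = -181 + 2*79*(-7 + 2*79) = -181 + 2*79*(-7 + 158) = -181 + 2*79*151 = -181 + 23858 = 23677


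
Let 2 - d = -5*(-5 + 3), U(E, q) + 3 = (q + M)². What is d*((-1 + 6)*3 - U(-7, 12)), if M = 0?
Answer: 1008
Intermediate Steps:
U(E, q) = -3 + q² (U(E, q) = -3 + (q + 0)² = -3 + q²)
d = -8 (d = 2 - (-5)*(-5 + 3) = 2 - (-5)*(-2) = 2 - 1*10 = 2 - 10 = -8)
d*((-1 + 6)*3 - U(-7, 12)) = -8*((-1 + 6)*3 - (-3 + 12²)) = -8*(5*3 - (-3 + 144)) = -8*(15 - 1*141) = -8*(15 - 141) = -8*(-126) = 1008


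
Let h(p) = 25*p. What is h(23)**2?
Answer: 330625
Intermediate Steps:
h(23)**2 = (25*23)**2 = 575**2 = 330625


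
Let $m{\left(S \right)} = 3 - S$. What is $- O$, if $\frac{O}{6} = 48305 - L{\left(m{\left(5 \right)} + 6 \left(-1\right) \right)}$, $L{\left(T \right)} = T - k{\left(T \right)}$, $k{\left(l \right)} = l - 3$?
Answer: $-289812$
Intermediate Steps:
$k{\left(l \right)} = -3 + l$ ($k{\left(l \right)} = l - 3 = -3 + l$)
$L{\left(T \right)} = 3$ ($L{\left(T \right)} = T - \left(-3 + T\right) = 3$)
$O = 289812$ ($O = 6 \left(48305 - 3\right) = 6 \cdot 48302 = 289812$)
$- O = \left(-1\right) 289812 = -289812$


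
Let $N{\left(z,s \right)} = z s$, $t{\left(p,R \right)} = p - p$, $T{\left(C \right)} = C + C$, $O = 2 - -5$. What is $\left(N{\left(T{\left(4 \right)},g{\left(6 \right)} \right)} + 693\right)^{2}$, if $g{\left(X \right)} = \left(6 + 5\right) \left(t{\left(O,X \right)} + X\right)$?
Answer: $1490841$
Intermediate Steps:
$O = 7$ ($O = 2 + 5 = 7$)
$T{\left(C \right)} = 2 C$
$t{\left(p,R \right)} = 0$
$g{\left(X \right)} = 11 X$ ($g{\left(X \right)} = \left(6 + 5\right) \left(0 + X\right) = 11 X$)
$N{\left(z,s \right)} = s z$
$\left(N{\left(T{\left(4 \right)},g{\left(6 \right)} \right)} + 693\right)^{2} = \left(11 \cdot 6 \cdot 2 \cdot 4 + 693\right)^{2} = \left(66 \cdot 8 + 693\right)^{2} = \left(528 + 693\right)^{2} = 1221^{2} = 1490841$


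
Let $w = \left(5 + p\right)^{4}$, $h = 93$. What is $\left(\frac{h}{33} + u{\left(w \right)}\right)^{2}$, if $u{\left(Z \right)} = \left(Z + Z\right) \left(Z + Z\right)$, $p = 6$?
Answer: $\frac{88958677600646732025}{121} \approx 7.352 \cdot 10^{17}$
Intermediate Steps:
$w = 14641$ ($w = \left(5 + 6\right)^{4} = 11^{4} = 14641$)
$u{\left(Z \right)} = 4 Z^{2}$ ($u{\left(Z \right)} = 2 Z 2 Z = 4 Z^{2}$)
$\left(\frac{h}{33} + u{\left(w \right)}\right)^{2} = \left(\frac{93}{33} + 4 \cdot 14641^{2}\right)^{2} = \left(93 \cdot \frac{1}{33} + 4 \cdot 214358881\right)^{2} = \left(\frac{31}{11} + 857435524\right)^{2} = \left(\frac{9431790795}{11}\right)^{2} = \frac{88958677600646732025}{121}$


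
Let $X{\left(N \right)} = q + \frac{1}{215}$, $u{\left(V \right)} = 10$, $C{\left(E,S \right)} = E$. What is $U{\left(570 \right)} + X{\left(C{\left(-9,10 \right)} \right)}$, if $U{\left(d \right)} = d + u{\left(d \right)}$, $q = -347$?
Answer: $\frac{50096}{215} \approx 233.0$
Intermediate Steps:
$U{\left(d \right)} = 10 + d$ ($U{\left(d \right)} = d + 10 = 10 + d$)
$X{\left(N \right)} = - \frac{74604}{215}$ ($X{\left(N \right)} = -347 + \frac{1}{215} = - \frac{74604}{215}$)
$U{\left(570 \right)} + X{\left(C{\left(-9,10 \right)} \right)} = \left(10 + 570\right) - \frac{74604}{215} = 580 - \frac{74604}{215} = \frac{50096}{215}$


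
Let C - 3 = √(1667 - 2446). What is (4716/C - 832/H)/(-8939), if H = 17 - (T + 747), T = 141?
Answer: 4*(-16*√779 + 79041*I)/(598913*(√779 - 3*I)) ≈ -0.0021154 + 0.018686*I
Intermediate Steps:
H = -871 (H = 17 - (141 + 747) = 17 - 1*888 = 17 - 888 = -871)
C = 3 + I*√779 (C = 3 + √(1667 - 2446) = 3 + √(-779) = 3 + I*√779 ≈ 3.0 + 27.911*I)
(4716/C - 832/H)/(-8939) = (4716/(3 + I*√779) - 832/(-871))/(-8939) = (4716/(3 + I*√779) - 832*(-1/871))*(-1/8939) = (4716/(3 + I*√779) + 64/67)*(-1/8939) = (64/67 + 4716/(3 + I*√779))*(-1/8939) = -64/598913 - 4716/(8939*(3 + I*√779))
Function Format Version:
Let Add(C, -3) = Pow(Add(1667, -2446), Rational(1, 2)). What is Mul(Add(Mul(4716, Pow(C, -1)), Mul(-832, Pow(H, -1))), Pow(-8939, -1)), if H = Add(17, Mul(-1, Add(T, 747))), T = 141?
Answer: Mul(Rational(4, 598913), Pow(Add(Pow(779, Rational(1, 2)), Mul(-3, I)), -1), Add(Mul(-16, Pow(779, Rational(1, 2))), Mul(79041, I))) ≈ Add(-0.0021154, Mul(0.018686, I))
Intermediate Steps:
H = -871 (H = Add(17, Mul(-1, Add(141, 747))) = Add(17, Mul(-1, 888)) = Add(17, -888) = -871)
C = Add(3, Mul(I, Pow(779, Rational(1, 2)))) (C = Add(3, Pow(Add(1667, -2446), Rational(1, 2))) = Add(3, Pow(-779, Rational(1, 2))) = Add(3, Mul(I, Pow(779, Rational(1, 2)))) ≈ Add(3.0000, Mul(27.911, I)))
Mul(Add(Mul(4716, Pow(C, -1)), Mul(-832, Pow(H, -1))), Pow(-8939, -1)) = Mul(Add(Mul(4716, Pow(Add(3, Mul(I, Pow(779, Rational(1, 2)))), -1)), Mul(-832, Pow(-871, -1))), Pow(-8939, -1)) = Mul(Add(Mul(4716, Pow(Add(3, Mul(I, Pow(779, Rational(1, 2)))), -1)), Mul(-832, Rational(-1, 871))), Rational(-1, 8939)) = Mul(Add(Mul(4716, Pow(Add(3, Mul(I, Pow(779, Rational(1, 2)))), -1)), Rational(64, 67)), Rational(-1, 8939)) = Mul(Add(Rational(64, 67), Mul(4716, Pow(Add(3, Mul(I, Pow(779, Rational(1, 2)))), -1))), Rational(-1, 8939)) = Add(Rational(-64, 598913), Mul(Rational(-4716, 8939), Pow(Add(3, Mul(I, Pow(779, Rational(1, 2)))), -1)))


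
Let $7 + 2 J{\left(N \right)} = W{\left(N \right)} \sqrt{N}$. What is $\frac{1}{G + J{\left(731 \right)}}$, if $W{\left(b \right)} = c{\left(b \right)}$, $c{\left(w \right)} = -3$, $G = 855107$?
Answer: $\frac{190023}{162489332015} + \frac{\sqrt{731}}{487467996045} \approx 1.1695 \cdot 10^{-6}$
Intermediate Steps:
$W{\left(b \right)} = -3$
$J{\left(N \right)} = - \frac{7}{2} - \frac{3 \sqrt{N}}{2}$ ($J{\left(N \right)} = - \frac{7}{2} + \frac{\left(-3\right) \sqrt{N}}{2} = - \frac{7}{2} - \frac{3 \sqrt{N}}{2}$)
$\frac{1}{G + J{\left(731 \right)}} = \frac{1}{855107 - \left(\frac{7}{2} + \frac{3 \sqrt{731}}{2}\right)} = \frac{1}{\frac{1710207}{2} - \frac{3 \sqrt{731}}{2}}$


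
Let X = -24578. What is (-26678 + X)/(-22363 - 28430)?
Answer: 51256/50793 ≈ 1.0091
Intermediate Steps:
(-26678 + X)/(-22363 - 28430) = (-26678 - 24578)/(-22363 - 28430) = -51256/(-50793) = -51256*(-1/50793) = 51256/50793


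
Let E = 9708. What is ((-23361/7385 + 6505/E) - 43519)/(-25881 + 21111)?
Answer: 3120211657183/341978376600 ≈ 9.1240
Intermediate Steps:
((-23361/7385 + 6505/E) - 43519)/(-25881 + 21111) = ((-23361/7385 + 6505/9708) - 43519)/(-25881 + 21111) = ((-23361*1/7385 + 6505*(1/9708)) - 43519)/(-4770) = ((-23361/7385 + 6505/9708) - 43519)*(-1/4770) = (-178749163/71693580 - 43519)*(-1/4770) = -3120211657183/71693580*(-1/4770) = 3120211657183/341978376600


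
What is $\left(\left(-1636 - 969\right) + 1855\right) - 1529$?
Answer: $-2279$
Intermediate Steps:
$\left(\left(-1636 - 969\right) + 1855\right) - 1529 = \left(-2605 + 1855\right) - 1529 = -750 - 1529 = -2279$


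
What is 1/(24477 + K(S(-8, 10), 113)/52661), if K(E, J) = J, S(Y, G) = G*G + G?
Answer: 52661/1288983410 ≈ 4.0855e-5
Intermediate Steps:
S(Y, G) = G + G**2 (S(Y, G) = G**2 + G = G + G**2)
1/(24477 + K(S(-8, 10), 113)/52661) = 1/(24477 + 113/52661) = 1/(1288983410/52661) = 52661/1288983410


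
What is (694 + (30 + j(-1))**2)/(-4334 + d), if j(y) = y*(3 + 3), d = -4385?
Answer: -1270/8719 ≈ -0.14566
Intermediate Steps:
j(y) = 6*y (j(y) = y*6 = 6*y)
(694 + (30 + j(-1))**2)/(-4334 + d) = (694 + (30 + 6*(-1))**2)/(-4334 - 4385) = (694 + (30 - 6)**2)/(-8719) = (694 + 24**2)*(-1/8719) = (694 + 576)*(-1/8719) = 1270*(-1/8719) = -1270/8719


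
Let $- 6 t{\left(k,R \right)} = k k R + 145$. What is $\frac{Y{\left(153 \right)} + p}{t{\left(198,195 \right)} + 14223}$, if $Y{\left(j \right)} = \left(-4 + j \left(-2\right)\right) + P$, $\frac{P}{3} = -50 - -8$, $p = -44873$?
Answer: $\frac{271854}{7559587} \approx 0.035962$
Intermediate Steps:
$P = -126$ ($P = 3 \left(-50 - -8\right) = 3 \left(-50 + 8\right) = 3 \left(-42\right) = -126$)
$Y{\left(j \right)} = -130 - 2 j$ ($Y{\left(j \right)} = \left(-4 + j \left(-2\right)\right) - 126 = \left(-4 - 2 j\right) - 126 = -130 - 2 j$)
$t{\left(k,R \right)} = - \frac{145}{6} - \frac{R k^{2}}{6}$ ($t{\left(k,R \right)} = - \frac{k k R + 145}{6} = - \frac{k^{2} R + 145}{6} = - \frac{R k^{2} + 145}{6} = - \frac{145 + R k^{2}}{6} = - \frac{145}{6} - \frac{R k^{2}}{6}$)
$\frac{Y{\left(153 \right)} + p}{t{\left(198,195 \right)} + 14223} = \frac{\left(-130 - 306\right) - 44873}{\left(- \frac{145}{6} - \frac{65 \cdot 198^{2}}{2}\right) + 14223} = \frac{\left(-130 - 306\right) - 44873}{\left(- \frac{145}{6} - \frac{65}{2} \cdot 39204\right) + 14223} = \frac{-436 - 44873}{\left(- \frac{145}{6} - 1274130\right) + 14223} = - \frac{45309}{- \frac{7644925}{6} + 14223} = - \frac{45309}{- \frac{7559587}{6}} = \left(-45309\right) \left(- \frac{6}{7559587}\right) = \frac{271854}{7559587}$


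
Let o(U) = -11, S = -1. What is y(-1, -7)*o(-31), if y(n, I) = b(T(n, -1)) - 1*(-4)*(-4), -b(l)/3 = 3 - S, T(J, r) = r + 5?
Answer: 308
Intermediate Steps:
T(J, r) = 5 + r
b(l) = -12 (b(l) = -3*(3 - 1*(-1)) = -3*(3 + 1) = -3*4 = -12)
y(n, I) = -28 (y(n, I) = -12 - 1*(-4)*(-4) = -12 + 4*(-4) = -12 - 16 = -28)
y(-1, -7)*o(-31) = -28*(-11) = 308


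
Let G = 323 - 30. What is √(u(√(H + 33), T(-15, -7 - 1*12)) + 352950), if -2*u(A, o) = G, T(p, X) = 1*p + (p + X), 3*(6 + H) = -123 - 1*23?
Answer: √1411214/2 ≈ 593.97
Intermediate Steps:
H = -164/3 (H = -6 + (-123 - 1*23)/3 = -6 + (-123 - 23)/3 = -6 + (⅓)*(-146) = -6 - 146/3 = -164/3 ≈ -54.667)
G = 293
T(p, X) = X + 2*p (T(p, X) = p + (X + p) = X + 2*p)
u(A, o) = -293/2 (u(A, o) = -½*293 = -293/2)
√(u(√(H + 33), T(-15, -7 - 1*12)) + 352950) = √(-293/2 + 352950) = √(705607/2) = √1411214/2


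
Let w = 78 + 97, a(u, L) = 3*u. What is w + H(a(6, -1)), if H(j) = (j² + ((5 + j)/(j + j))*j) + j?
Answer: 1057/2 ≈ 528.50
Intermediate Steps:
H(j) = 5/2 + j² + 3*j/2 (H(j) = (j² + ((5 + j)/((2*j)))*j) + j = (j² + ((5 + j)*(1/(2*j)))*j) + j = (j² + ((5 + j)/(2*j))*j) + j = (j² + (5/2 + j/2)) + j = (5/2 + j² + j/2) + j = 5/2 + j² + 3*j/2)
w = 175
w + H(a(6, -1)) = 175 + (5/2 + (3*6)² + 3*(3*6)/2) = 175 + (5/2 + 18² + (3/2)*18) = 175 + (5/2 + 324 + 27) = 175 + 707/2 = 1057/2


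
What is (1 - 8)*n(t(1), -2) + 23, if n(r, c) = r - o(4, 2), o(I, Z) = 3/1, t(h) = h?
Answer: 37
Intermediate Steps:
o(I, Z) = 3 (o(I, Z) = 3*1 = 3)
n(r, c) = -3 + r (n(r, c) = r - 1*3 = r - 3 = -3 + r)
(1 - 8)*n(t(1), -2) + 23 = (1 - 8)*(-3 + 1) + 23 = -7*(-2) + 23 = 14 + 23 = 37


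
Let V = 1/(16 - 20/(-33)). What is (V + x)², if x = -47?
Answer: 661672729/300304 ≈ 2203.3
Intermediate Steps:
V = 33/548 (V = 1/(16 - 20*(-1/33)) = 1/(16 + 20/33) = 1/(548/33) = 33/548 ≈ 0.060219)
(V + x)² = (33/548 - 47)² = (-25723/548)² = 661672729/300304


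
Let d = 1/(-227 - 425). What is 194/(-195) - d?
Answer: -126293/127140 ≈ -0.99334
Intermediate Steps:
d = -1/652 (d = 1/(-652) = -1/652 ≈ -0.0015337)
194/(-195) - d = 194/(-195) - 1*(-1/652) = 194*(-1/195) + 1/652 = -194/195 + 1/652 = -126293/127140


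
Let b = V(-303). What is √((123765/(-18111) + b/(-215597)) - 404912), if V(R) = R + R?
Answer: I*√685955200136825422426309/1301559089 ≈ 636.33*I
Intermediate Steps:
V(R) = 2*R
b = -606 (b = 2*(-303) = -606)
√((123765/(-18111) + b/(-215597)) - 404912) = √((123765/(-18111) - 606/(-215597)) - 404912) = √((123765*(-1/18111) - 606*(-1/215597)) - 404912) = √((-41255/6037 + 606/215597) - 404912) = √(-8890795813/1301559089 - 404912) = √(-527025784640981/1301559089) = I*√685955200136825422426309/1301559089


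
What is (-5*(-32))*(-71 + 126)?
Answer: 8800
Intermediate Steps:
(-5*(-32))*(-71 + 126) = 160*55 = 8800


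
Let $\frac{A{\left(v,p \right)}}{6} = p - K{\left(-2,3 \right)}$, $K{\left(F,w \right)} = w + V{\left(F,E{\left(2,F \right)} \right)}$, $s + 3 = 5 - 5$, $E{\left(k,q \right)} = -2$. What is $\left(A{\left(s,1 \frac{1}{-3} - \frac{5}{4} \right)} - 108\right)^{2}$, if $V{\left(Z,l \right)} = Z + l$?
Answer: $\frac{49729}{4} \approx 12432.0$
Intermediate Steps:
$s = -3$ ($s = -3 + \left(5 - 5\right) = -3 + 0 = -3$)
$K{\left(F,w \right)} = -2 + F + w$ ($K{\left(F,w \right)} = w + \left(F - 2\right) = w + \left(-2 + F\right) = -2 + F + w$)
$A{\left(v,p \right)} = 6 + 6 p$ ($A{\left(v,p \right)} = 6 \left(p - \left(-2 - 2 + 3\right)\right) = 6 \left(p - -1\right) = 6 \left(p + 1\right) = 6 \left(1 + p\right) = 6 + 6 p$)
$\left(A{\left(s,1 \frac{1}{-3} - \frac{5}{4} \right)} - 108\right)^{2} = \left(\left(6 + 6 \left(1 \frac{1}{-3} - \frac{5}{4}\right)\right) - 108\right)^{2} = \left(\left(6 + 6 \left(1 \left(- \frac{1}{3}\right) - \frac{5}{4}\right)\right) - 108\right)^{2} = \left(\left(6 + 6 \left(- \frac{1}{3} - \frac{5}{4}\right)\right) - 108\right)^{2} = \left(\left(6 + 6 \left(- \frac{19}{12}\right)\right) - 108\right)^{2} = \left(\left(6 - \frac{19}{2}\right) - 108\right)^{2} = \left(- \frac{7}{2} - 108\right)^{2} = \left(- \frac{223}{2}\right)^{2} = \frac{49729}{4}$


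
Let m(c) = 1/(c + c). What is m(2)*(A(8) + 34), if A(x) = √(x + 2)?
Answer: 17/2 + √10/4 ≈ 9.2906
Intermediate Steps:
m(c) = 1/(2*c)
A(x) = √(2 + x)
m(2)*(A(8) + 34) = ((½)/2)*(√(2 + 8) + 34) = ((½)*(½))*(√10 + 34) = (34 + √10)/4 = 17/2 + √10/4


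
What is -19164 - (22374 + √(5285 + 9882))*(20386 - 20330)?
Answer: -1272108 - 56*√15167 ≈ -1.2790e+6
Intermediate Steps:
-19164 - (22374 + √(5285 + 9882))*(20386 - 20330) = -19164 - (22374 + √15167)*56 = -19164 - (1252944 + 56*√15167) = -19164 + (-1252944 - 56*√15167) = -1272108 - 56*√15167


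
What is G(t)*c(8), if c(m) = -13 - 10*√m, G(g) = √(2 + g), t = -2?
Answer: 0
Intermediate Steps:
c(m) = -13 - 10*√m
G(t)*c(8) = √(2 - 2)*(-13 - 20*√2) = √0*(-13 - 20*√2) = 0*(-13 - 20*√2) = 0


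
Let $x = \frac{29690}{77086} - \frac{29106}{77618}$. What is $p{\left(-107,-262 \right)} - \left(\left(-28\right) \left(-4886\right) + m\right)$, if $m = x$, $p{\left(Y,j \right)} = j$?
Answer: $- \frac{205031416592416}{1495815287} \approx -1.3707 \cdot 10^{5}$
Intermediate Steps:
$x = \frac{15203326}{1495815287}$ ($x = 29690 \cdot \frac{1}{77086} - \frac{14553}{38809} = \frac{14845}{38543} - \frac{14553}{38809} = \frac{15203326}{1495815287} \approx 0.010164$)
$m = \frac{15203326}{1495815287} \approx 0.010164$
$p{\left(-107,-262 \right)} - \left(\left(-28\right) \left(-4886\right) + m\right) = -262 - \left(\left(-28\right) \left(-4886\right) + \frac{15203326}{1495815287}\right) = -262 - \left(136808 + \frac{15203326}{1495815287}\right) = -262 - \frac{204639512987222}{1495815287} = - \frac{205031416592416}{1495815287}$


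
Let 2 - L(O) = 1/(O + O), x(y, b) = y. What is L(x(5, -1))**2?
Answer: 361/100 ≈ 3.6100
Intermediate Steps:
L(O) = 2 - 1/(2*O) (L(O) = 2 - 1/(O + O) = 2 - 1/(2*O))
L(x(5, -1))**2 = (2 - 1/2/5)**2 = (2 - 1/2*1/5)**2 = (2 - 1/10)**2 = (19/10)**2 = 361/100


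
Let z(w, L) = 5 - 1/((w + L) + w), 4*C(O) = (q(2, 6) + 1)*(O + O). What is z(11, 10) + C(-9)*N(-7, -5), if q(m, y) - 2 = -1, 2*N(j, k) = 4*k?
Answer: 3039/32 ≈ 94.969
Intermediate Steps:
N(j, k) = 2*k (N(j, k) = (4*k)/2 = 2*k)
q(m, y) = 1 (q(m, y) = 2 - 1 = 1)
C(O) = O (C(O) = ((1 + 1)*(O + O))/4 = (2*(2*O))/4 = (4*O)/4 = O)
z(w, L) = 5 - 1/(L + 2*w) (z(w, L) = 5 - 1/((L + w) + w) = 5 - 1/(L + 2*w))
z(11, 10) + C(-9)*N(-7, -5) = (-1 + 5*10 + 10*11)/(10 + 2*11) - 18*(-5) = (-1 + 50 + 110)/(10 + 22) - 9*(-10) = 159/32 + 90 = 3039/32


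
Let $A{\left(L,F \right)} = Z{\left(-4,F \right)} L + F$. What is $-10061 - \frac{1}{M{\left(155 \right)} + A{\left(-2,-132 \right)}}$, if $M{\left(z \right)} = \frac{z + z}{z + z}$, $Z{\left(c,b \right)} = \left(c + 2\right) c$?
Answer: $- \frac{1478966}{147} \approx -10061.0$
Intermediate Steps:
$Z{\left(c,b \right)} = c \left(2 + c\right)$ ($Z{\left(c,b \right)} = \left(2 + c\right) c = c \left(2 + c\right)$)
$A{\left(L,F \right)} = F + 8 L$ ($A{\left(L,F \right)} = - 4 \left(2 - 4\right) L + F = \left(-4\right) \left(-2\right) L + F = 8 L + F = F + 8 L$)
$M{\left(z \right)} = 1$ ($M{\left(z \right)} = \frac{2 z}{2 z} = 2 z \frac{1}{2 z} = 1$)
$-10061 - \frac{1}{M{\left(155 \right)} + A{\left(-2,-132 \right)}} = -10061 - \frac{1}{1 + \left(-132 + 8 \left(-2\right)\right)} = -10061 - \frac{1}{1 - 148} = -10061 - \frac{1}{-147} = -10061 - - \frac{1}{147} = -10061 + \frac{1}{147} = - \frac{1478966}{147}$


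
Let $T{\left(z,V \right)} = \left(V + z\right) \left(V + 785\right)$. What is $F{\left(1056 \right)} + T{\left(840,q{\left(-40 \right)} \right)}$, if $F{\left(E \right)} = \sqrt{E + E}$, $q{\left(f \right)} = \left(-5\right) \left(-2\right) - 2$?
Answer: $672464 + 8 \sqrt{33} \approx 6.7251 \cdot 10^{5}$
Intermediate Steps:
$q{\left(f \right)} = 8$ ($q{\left(f \right)} = 10 - 2 = 8$)
$F{\left(E \right)} = \sqrt{2} \sqrt{E}$ ($F{\left(E \right)} = \sqrt{2 E} = \sqrt{2} \sqrt{E}$)
$T{\left(z,V \right)} = \left(785 + V\right) \left(V + z\right)$ ($T{\left(z,V \right)} = \left(V + z\right) \left(785 + V\right) = \left(785 + V\right) \left(V + z\right)$)
$F{\left(1056 \right)} + T{\left(840,q{\left(-40 \right)} \right)} = \sqrt{2} \sqrt{1056} + \left(8^{2} + 785 \cdot 8 + 785 \cdot 840 + 8 \cdot 840\right) = \sqrt{2} \cdot 4 \sqrt{66} + \left(64 + 6280 + 659400 + 6720\right) = 8 \sqrt{33} + 672464 = 672464 + 8 \sqrt{33}$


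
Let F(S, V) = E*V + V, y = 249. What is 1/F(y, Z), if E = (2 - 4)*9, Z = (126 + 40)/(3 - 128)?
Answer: 125/2822 ≈ 0.044295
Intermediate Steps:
Z = -166/125 (Z = 166/(-125) = 166*(-1/125) = -166/125 ≈ -1.3280)
E = -18 (E = -2*9 = -18)
F(S, V) = -17*V (F(S, V) = -18*V + V = -17*V)
1/F(y, Z) = 1/(-17*(-166/125)) = 1/(2822/125) = 125/2822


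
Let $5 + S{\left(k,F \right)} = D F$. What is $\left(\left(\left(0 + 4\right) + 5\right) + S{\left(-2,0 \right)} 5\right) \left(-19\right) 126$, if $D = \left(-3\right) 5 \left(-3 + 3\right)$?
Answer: $38304$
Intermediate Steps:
$D = 0$ ($D = \left(-15\right) 0 = 0$)
$S{\left(k,F \right)} = -5$ ($S{\left(k,F \right)} = -5 + 0 F = -5 + 0 = -5$)
$\left(\left(\left(0 + 4\right) + 5\right) + S{\left(-2,0 \right)} 5\right) \left(-19\right) 126 = \left(\left(\left(0 + 4\right) + 5\right) - 25\right) \left(-19\right) 126 = \left(\left(4 + 5\right) - 25\right) \left(-19\right) 126 = \left(9 - 25\right) \left(-19\right) 126 = \left(-16\right) \left(-19\right) 126 = 304 \cdot 126 = 38304$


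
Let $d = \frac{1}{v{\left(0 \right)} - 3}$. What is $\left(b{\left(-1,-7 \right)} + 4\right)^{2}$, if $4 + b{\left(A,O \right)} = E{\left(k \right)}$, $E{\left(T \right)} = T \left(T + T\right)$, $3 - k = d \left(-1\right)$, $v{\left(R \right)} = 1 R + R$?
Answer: $\frac{16384}{81} \approx 202.27$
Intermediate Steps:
$v{\left(R \right)} = 2 R$ ($v{\left(R \right)} = R + R = 2 R$)
$d = - \frac{1}{3}$ ($d = \frac{1}{2 \cdot 0 - 3} = \frac{1}{0 - 3} = \frac{1}{-3} = - \frac{1}{3} \approx -0.33333$)
$k = \frac{8}{3}$ ($k = 3 - \left(- \frac{1}{3}\right) \left(-1\right) = 3 - \frac{1}{3} = \frac{8}{3} \approx 2.6667$)
$E{\left(T \right)} = 2 T^{2}$ ($E{\left(T \right)} = T 2 T = 2 T^{2}$)
$b{\left(A,O \right)} = \frac{92}{9}$ ($b{\left(A,O \right)} = -4 + 2 \left(\frac{8}{3}\right)^{2} = -4 + 2 \cdot \frac{64}{9} = -4 + \frac{128}{9} = \frac{92}{9}$)
$\left(b{\left(-1,-7 \right)} + 4\right)^{2} = \left(\frac{92}{9} + 4\right)^{2} = \left(\frac{128}{9}\right)^{2} = \frac{16384}{81}$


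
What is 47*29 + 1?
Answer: 1364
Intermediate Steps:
47*29 + 1 = 1363 + 1 = 1364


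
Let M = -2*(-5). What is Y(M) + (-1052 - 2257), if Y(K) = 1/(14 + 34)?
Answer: -158831/48 ≈ -3309.0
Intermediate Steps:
M = 10
Y(K) = 1/48
Y(M) + (-1052 - 2257) = 1/48 + (-1052 - 2257) = 1/48 - 3309 = -158831/48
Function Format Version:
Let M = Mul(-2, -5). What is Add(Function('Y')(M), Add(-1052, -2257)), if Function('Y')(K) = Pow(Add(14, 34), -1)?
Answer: Rational(-158831, 48) ≈ -3309.0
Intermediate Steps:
M = 10
Function('Y')(K) = Rational(1, 48) (Function('Y')(K) = Pow(48, -1) = Rational(1, 48))
Add(Function('Y')(M), Add(-1052, -2257)) = Add(Rational(1, 48), Add(-1052, -2257)) = Add(Rational(1, 48), -3309) = Rational(-158831, 48)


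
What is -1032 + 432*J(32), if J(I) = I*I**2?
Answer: 14154744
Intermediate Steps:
J(I) = I**3
-1032 + 432*J(32) = -1032 + 432*32**3 = -1032 + 432*32768 = -1032 + 14155776 = 14154744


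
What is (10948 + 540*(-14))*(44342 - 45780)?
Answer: -4871944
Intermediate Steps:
(10948 + 540*(-14))*(44342 - 45780) = (10948 - 7560)*(-1438) = 3388*(-1438) = -4871944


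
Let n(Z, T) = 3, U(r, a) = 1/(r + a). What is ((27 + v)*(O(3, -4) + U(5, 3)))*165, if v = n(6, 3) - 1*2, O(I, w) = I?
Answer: 28875/2 ≈ 14438.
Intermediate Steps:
U(r, a) = 1/(a + r)
v = 1 (v = 3 - 1*2 = 3 - 2 = 1)
((27 + v)*(O(3, -4) + U(5, 3)))*165 = ((27 + 1)*(3 + 1/(3 + 5)))*165 = (28*(3 + 1/8))*165 = (28*(3 + ⅛))*165 = (28*(25/8))*165 = (175/2)*165 = 28875/2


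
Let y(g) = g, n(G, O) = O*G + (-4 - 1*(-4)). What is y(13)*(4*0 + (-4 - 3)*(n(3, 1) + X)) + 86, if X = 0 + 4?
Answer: -551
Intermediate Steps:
X = 4
n(G, O) = G*O (n(G, O) = G*O + (-4 + 4) = G*O + 0 = G*O)
y(13)*(4*0 + (-4 - 3)*(n(3, 1) + X)) + 86 = 13*(4*0 + (-4 - 3)*(3*1 + 4)) + 86 = 13*(0 - 7*(3 + 4)) + 86 = 13*(0 - 7*7) + 86 = 13*(0 - 49) + 86 = 13*(-49) + 86 = -637 + 86 = -551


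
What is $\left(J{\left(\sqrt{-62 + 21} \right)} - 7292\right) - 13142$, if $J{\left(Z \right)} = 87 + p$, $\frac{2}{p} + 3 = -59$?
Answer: $- \frac{630758}{31} \approx -20347.0$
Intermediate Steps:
$p = - \frac{1}{31}$ ($p = \frac{2}{-3 - 59} = \frac{2}{-62} = 2 \left(- \frac{1}{62}\right) = - \frac{1}{31} \approx -0.032258$)
$J{\left(Z \right)} = \frac{2696}{31}$ ($J{\left(Z \right)} = 87 - \frac{1}{31} = \frac{2696}{31}$)
$\left(J{\left(\sqrt{-62 + 21} \right)} - 7292\right) - 13142 = \left(\frac{2696}{31} - 7292\right) - 13142 = - \frac{223356}{31} - 13142 = - \frac{630758}{31}$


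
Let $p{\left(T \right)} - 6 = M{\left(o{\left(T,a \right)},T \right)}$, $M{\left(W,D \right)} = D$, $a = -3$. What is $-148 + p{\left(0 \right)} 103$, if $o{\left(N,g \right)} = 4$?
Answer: $470$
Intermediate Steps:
$p{\left(T \right)} = 6 + T$
$-148 + p{\left(0 \right)} 103 = -148 + \left(6 + 0\right) 103 = -148 + 6 \cdot 103 = -148 + 618 = 470$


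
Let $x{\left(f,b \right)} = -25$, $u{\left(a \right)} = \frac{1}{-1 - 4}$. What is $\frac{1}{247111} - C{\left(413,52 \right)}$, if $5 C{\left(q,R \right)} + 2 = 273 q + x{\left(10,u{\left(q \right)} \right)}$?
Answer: $- \frac{27854846137}{1235555} \approx -22544.0$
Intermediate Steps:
$u{\left(a \right)} = - \frac{1}{5}$ ($u{\left(a \right)} = \frac{1}{-5} = - \frac{1}{5}$)
$C{\left(q,R \right)} = - \frac{27}{5} + \frac{273 q}{5}$ ($C{\left(q,R \right)} = - \frac{2}{5} + \frac{273 q - 25}{5} = - \frac{2}{5} + \frac{-25 + 273 q}{5} = - \frac{2}{5} + \left(-5 + \frac{273 q}{5}\right) = - \frac{27}{5} + \frac{273 q}{5}$)
$\frac{1}{247111} - C{\left(413,52 \right)} = \frac{1}{247111} - \left(- \frac{27}{5} + \frac{273}{5} \cdot 413\right) = \frac{1}{247111} - \left(- \frac{27}{5} + \frac{112749}{5}\right) = \frac{1}{247111} - \frac{112722}{5} = - \frac{27854846137}{1235555}$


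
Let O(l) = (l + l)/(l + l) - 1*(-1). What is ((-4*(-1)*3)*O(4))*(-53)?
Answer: -1272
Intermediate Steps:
O(l) = 2 (O(l) = (2*l)/((2*l)) + 1 = (2*l)*(1/(2*l)) + 1 = 1 + 1 = 2)
((-4*(-1)*3)*O(4))*(-53) = ((-4*(-1)*3)*2)*(-53) = ((4*3)*2)*(-53) = (12*2)*(-53) = 24*(-53) = -1272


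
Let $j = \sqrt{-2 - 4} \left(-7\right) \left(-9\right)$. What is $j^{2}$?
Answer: $-23814$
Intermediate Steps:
$j = 63 i \sqrt{6}$ ($j = \sqrt{-6} \left(-7\right) \left(-9\right) = i \sqrt{6} \left(-7\right) \left(-9\right) = - 7 i \sqrt{6} \left(-9\right) = 63 i \sqrt{6} \approx 154.32 i$)
$j^{2} = \left(63 i \sqrt{6}\right)^{2} = -23814$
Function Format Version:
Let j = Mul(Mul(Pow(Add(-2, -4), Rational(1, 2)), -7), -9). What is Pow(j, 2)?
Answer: -23814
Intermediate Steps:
j = Mul(63, I, Pow(6, Rational(1, 2))) (j = Mul(Mul(Pow(-6, Rational(1, 2)), -7), -9) = Mul(Mul(Mul(I, Pow(6, Rational(1, 2))), -7), -9) = Mul(Mul(-7, I, Pow(6, Rational(1, 2))), -9) = Mul(63, I, Pow(6, Rational(1, 2))) ≈ Mul(154.32, I))
Pow(j, 2) = Pow(Mul(63, I, Pow(6, Rational(1, 2))), 2) = -23814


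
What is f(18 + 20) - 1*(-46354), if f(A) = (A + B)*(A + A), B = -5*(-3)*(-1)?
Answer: 48102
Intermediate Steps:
B = -15 (B = 15*(-1) = -15)
f(A) = 2*A*(-15 + A) (f(A) = (A - 15)*(A + A) = (-15 + A)*(2*A) = 2*A*(-15 + A))
f(18 + 20) - 1*(-46354) = 2*(18 + 20)*(-15 + (18 + 20)) - 1*(-46354) = 2*38*(-15 + 38) + 46354 = 2*38*23 + 46354 = 1748 + 46354 = 48102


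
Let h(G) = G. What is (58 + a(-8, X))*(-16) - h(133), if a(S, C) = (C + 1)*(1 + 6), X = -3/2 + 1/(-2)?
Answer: -949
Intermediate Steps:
X = -2 (X = -3*1/2 + 1*(-1/2) = -3/2 - 1/2 = -2)
a(S, C) = 7 + 7*C (a(S, C) = (1 + C)*7 = 7 + 7*C)
(58 + a(-8, X))*(-16) - h(133) = (58 + (7 + 7*(-2)))*(-16) - 1*133 = (58 + (7 - 14))*(-16) - 133 = (58 - 7)*(-16) - 133 = 51*(-16) - 133 = -816 - 133 = -949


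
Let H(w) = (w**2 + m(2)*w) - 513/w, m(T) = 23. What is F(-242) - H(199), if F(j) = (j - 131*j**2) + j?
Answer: -1535592141/199 ≈ -7.7165e+6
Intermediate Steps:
F(j) = -131*j**2 + 2*j (F(j) = (j - 131*j**2) + j = -131*j**2 + 2*j)
H(w) = w**2 - 513/w + 23*w (H(w) = (w**2 + 23*w) - 513/w = w**2 - 513/w + 23*w)
F(-242) - H(199) = -242*(2 - 131*(-242)) - (-513 + 199**2*(23 + 199))/199 = -242*(2 + 31702) - (-513 + 39601*222)/199 = -242*31704 - (-513 + 8791422)/199 = -7672368 - 8790909/199 = -1535592141/199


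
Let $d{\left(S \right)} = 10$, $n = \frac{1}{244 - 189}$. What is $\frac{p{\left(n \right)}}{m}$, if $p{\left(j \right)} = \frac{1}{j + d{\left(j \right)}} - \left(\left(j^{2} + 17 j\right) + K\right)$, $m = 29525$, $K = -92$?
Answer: $\frac{152993939}{49211531875} \approx 0.0031089$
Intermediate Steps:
$n = \frac{1}{55} \approx 0.018182$
$p{\left(j \right)} = 92 + \frac{1}{10 + j} - j^{2} - 17 j$ ($p{\left(j \right)} = \frac{1}{j + 10} - \left(\left(j^{2} + 17 j\right) - 92\right) = \frac{1}{10 + j} - \left(-92 + j^{2} + 17 j\right) = 92 + \frac{1}{10 + j} - j^{2} - 17 j$)
$\frac{p{\left(n \right)}}{m} = \frac{\frac{1}{10 + \frac{1}{55}} \left(921 - \left(\frac{1}{55}\right)^{3} - \frac{78}{55} - \frac{27}{3025}\right)}{29525} = \frac{921 - \frac{1}{166375} - \frac{78}{55} - \frac{27}{3025}}{\frac{551}{55}} \cdot \frac{1}{29525} = \frac{55 \left(921 - \frac{1}{166375} - \frac{78}{55} - \frac{27}{3025}\right)}{551} \cdot \frac{1}{29525} = \frac{55}{551} \cdot \frac{152993939}{166375} \cdot \frac{1}{29525} = \frac{152993939}{1666775} \cdot \frac{1}{29525} = \frac{152993939}{49211531875}$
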